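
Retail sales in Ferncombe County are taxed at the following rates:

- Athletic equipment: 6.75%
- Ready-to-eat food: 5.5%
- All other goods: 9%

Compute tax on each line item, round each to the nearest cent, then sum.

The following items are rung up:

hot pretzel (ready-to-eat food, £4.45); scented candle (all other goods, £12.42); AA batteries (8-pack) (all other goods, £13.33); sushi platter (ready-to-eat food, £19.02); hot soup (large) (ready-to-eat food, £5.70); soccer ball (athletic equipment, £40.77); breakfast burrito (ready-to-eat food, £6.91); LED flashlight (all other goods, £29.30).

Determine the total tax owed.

£9.69

Hot pretzel £4.45: ready-to-eat food → 5.5% → £0.24
Scented candle £12.42: all other goods → 9% → £1.12
AA batteries (8-pack) £13.33: all other goods → 9% → £1.20
Sushi platter £19.02: ready-to-eat food → 5.5% → £1.05
Hot soup (large) £5.70: ready-to-eat food → 5.5% → £0.31
Soccer ball £40.77: athletic equipment → 6.75% → £2.75
Breakfast burrito £6.91: ready-to-eat food → 5.5% → £0.38
LED flashlight £29.30: all other goods → 9% → £2.64
Total tax = £0.24 + £1.12 + £1.20 + £1.05 + £0.31 + £2.75 + £0.38 + £2.64 = £9.69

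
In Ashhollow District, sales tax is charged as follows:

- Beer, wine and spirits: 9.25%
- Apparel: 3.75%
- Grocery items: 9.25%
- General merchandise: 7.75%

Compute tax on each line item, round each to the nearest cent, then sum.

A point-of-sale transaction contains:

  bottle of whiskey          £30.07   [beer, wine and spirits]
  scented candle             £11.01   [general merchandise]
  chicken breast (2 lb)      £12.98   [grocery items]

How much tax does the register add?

£4.83

Bottle of whiskey £30.07: beer, wine and spirits → 9.25% → £2.78
Scented candle £11.01: general merchandise → 7.75% → £0.85
Chicken breast (2 lb) £12.98: grocery items → 9.25% → £1.20
Total tax = £2.78 + £0.85 + £1.20 = £4.83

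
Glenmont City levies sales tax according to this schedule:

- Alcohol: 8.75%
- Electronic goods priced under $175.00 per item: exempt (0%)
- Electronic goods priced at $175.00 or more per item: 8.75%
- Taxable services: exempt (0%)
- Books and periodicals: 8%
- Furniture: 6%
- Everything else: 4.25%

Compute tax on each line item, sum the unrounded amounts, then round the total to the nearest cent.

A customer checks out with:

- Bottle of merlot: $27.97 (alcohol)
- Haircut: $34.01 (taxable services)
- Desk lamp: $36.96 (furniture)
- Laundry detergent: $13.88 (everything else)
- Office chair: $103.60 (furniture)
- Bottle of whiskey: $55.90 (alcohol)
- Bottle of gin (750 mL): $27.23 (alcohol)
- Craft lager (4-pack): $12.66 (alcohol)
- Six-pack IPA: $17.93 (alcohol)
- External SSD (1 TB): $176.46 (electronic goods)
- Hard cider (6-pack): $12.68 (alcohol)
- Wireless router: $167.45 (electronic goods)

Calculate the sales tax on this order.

$37.97

Bottle of merlot $27.97: alcohol → 8.75% → $2.447375
Haircut $34.01: taxable services → 0% → $0.00
Desk lamp $36.96: furniture → 6% → $2.2176
Laundry detergent $13.88: everything else → 4.25% → $0.5899
Office chair $103.60: furniture → 6% → $6.216
Bottle of whiskey $55.90: alcohol → 8.75% → $4.89125
Bottle of gin (750 mL) $27.23: alcohol → 8.75% → $2.382625
Craft lager (4-pack) $12.66: alcohol → 8.75% → $1.10775
Six-pack IPA $17.93: alcohol → 8.75% → $1.568875
External SSD (1 TB) $176.46: electronic goods, $175.00 or more → 8.75% → $15.44025
Hard cider (6-pack) $12.68: alcohol → 8.75% → $1.1095
Wireless router $167.45: electronic goods, under $175.00 → 0% → $0.00
Unrounded tax sum = $37.971125 → $37.97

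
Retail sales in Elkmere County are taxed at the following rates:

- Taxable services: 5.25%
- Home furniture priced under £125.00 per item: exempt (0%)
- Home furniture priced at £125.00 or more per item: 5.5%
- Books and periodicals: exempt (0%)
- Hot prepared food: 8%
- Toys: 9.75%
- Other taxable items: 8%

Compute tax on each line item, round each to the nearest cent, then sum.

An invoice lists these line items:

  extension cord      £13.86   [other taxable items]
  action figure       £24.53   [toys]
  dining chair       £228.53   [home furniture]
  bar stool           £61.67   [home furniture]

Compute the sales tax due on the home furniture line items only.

Dining chair £228.53: home furniture, £125.00 or more → 5.5% → £12.57
Bar stool £61.67: home furniture, under £125.00 → 0% → £0.00
Tax on home furniture = £12.57 + £0.00 = £12.57

£12.57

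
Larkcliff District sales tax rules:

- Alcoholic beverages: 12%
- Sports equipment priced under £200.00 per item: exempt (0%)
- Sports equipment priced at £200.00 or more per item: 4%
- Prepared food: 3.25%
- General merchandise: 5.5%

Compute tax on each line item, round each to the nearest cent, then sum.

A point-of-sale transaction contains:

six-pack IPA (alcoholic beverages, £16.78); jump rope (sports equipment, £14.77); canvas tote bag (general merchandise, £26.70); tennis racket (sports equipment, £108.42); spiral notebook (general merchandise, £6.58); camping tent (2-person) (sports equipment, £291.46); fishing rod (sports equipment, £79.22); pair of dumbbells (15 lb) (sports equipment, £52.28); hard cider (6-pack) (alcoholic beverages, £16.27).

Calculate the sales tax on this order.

Six-pack IPA £16.78: alcoholic beverages → 12% → £2.01
Jump rope £14.77: sports equipment, under £200.00 → 0% → £0.00
Canvas tote bag £26.70: general merchandise → 5.5% → £1.47
Tennis racket £108.42: sports equipment, under £200.00 → 0% → £0.00
Spiral notebook £6.58: general merchandise → 5.5% → £0.36
Camping tent (2-person) £291.46: sports equipment, £200.00 or more → 4% → £11.66
Fishing rod £79.22: sports equipment, under £200.00 → 0% → £0.00
Pair of dumbbells (15 lb) £52.28: sports equipment, under £200.00 → 0% → £0.00
Hard cider (6-pack) £16.27: alcoholic beverages → 12% → £1.95
Total tax = £2.01 + £1.47 + £0.36 + £11.66 + £1.95 = £17.45

£17.45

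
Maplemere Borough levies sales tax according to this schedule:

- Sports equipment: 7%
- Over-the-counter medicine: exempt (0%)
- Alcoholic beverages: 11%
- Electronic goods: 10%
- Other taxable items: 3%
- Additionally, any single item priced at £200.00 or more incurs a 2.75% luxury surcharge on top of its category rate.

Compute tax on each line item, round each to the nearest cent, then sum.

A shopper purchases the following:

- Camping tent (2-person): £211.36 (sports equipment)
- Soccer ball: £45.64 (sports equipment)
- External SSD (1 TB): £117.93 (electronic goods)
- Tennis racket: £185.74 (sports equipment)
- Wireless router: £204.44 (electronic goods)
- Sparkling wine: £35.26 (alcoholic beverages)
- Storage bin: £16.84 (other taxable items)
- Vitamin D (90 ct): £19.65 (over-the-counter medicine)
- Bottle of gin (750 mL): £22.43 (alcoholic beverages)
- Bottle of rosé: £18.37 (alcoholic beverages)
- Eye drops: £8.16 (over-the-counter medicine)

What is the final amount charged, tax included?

£969.36

Camping tent (2-person) £211.36: sports equipment → 7% + 2.75% surcharge = 9.75% → £20.61
Soccer ball £45.64: sports equipment → 7% → £3.19
External SSD (1 TB) £117.93: electronic goods → 10% → £11.79
Tennis racket £185.74: sports equipment → 7% → £13.00
Wireless router £204.44: electronic goods → 10% + 2.75% surcharge = 12.75% → £26.07
Sparkling wine £35.26: alcoholic beverages → 11% → £3.88
Storage bin £16.84: other taxable items → 3% → £0.51
Vitamin D (90 ct) £19.65: over-the-counter medicine → 0% → £0.00
Bottle of gin (750 mL) £22.43: alcoholic beverages → 11% → £2.47
Bottle of rosé £18.37: alcoholic beverages → 11% → £2.02
Eye drops £8.16: over-the-counter medicine → 0% → £0.00
Subtotal = £885.82; tax = £83.54; total due = £969.36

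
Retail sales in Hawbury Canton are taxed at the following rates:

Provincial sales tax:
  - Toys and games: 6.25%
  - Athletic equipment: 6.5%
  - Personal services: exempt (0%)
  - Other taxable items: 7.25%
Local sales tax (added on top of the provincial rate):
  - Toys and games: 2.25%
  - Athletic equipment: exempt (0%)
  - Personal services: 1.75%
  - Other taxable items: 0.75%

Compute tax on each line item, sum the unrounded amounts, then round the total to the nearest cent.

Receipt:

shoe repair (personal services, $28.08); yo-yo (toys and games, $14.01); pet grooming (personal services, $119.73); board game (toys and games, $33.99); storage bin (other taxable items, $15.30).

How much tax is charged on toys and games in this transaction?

$4.08

Yo-yo $14.01: toys and games → 6.25% + 2.25% local = 8.5% → $1.19085
Board game $33.99: toys and games → 6.25% + 2.25% local = 8.5% → $2.88915
Tax on toys and games: unrounded sum = $4.08 → $4.08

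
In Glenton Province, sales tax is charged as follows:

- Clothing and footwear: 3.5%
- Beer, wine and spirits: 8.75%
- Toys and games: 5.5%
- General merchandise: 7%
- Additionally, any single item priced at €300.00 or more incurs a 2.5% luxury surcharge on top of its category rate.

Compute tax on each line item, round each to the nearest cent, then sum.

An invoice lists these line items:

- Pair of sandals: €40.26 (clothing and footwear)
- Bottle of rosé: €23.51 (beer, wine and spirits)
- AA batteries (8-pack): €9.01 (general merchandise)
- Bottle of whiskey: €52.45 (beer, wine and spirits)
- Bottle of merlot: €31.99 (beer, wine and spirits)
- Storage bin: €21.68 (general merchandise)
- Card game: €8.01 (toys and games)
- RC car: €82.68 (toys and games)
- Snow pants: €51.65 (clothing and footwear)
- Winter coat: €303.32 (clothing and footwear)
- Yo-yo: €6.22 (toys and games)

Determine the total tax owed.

Pair of sandals €40.26: clothing and footwear → 3.5% → €1.41
Bottle of rosé €23.51: beer, wine and spirits → 8.75% → €2.06
AA batteries (8-pack) €9.01: general merchandise → 7% → €0.63
Bottle of whiskey €52.45: beer, wine and spirits → 8.75% → €4.59
Bottle of merlot €31.99: beer, wine and spirits → 8.75% → €2.80
Storage bin €21.68: general merchandise → 7% → €1.52
Card game €8.01: toys and games → 5.5% → €0.44
RC car €82.68: toys and games → 5.5% → €4.55
Snow pants €51.65: clothing and footwear → 3.5% → €1.81
Winter coat €303.32: clothing and footwear → 3.5% + 2.5% surcharge = 6% → €18.20
Yo-yo €6.22: toys and games → 5.5% → €0.34
Total tax = €1.41 + €2.06 + €0.63 + €4.59 + €2.80 + €1.52 + €0.44 + €4.55 + €1.81 + €18.20 + €0.34 = €38.35

€38.35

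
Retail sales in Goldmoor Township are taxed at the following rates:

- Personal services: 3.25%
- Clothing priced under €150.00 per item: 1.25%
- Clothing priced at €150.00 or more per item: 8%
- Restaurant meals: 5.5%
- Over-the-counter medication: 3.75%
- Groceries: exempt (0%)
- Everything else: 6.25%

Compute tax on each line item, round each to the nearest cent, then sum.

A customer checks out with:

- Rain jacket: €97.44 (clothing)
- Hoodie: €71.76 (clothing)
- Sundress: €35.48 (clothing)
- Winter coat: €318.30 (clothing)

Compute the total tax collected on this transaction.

Rain jacket €97.44: clothing, under €150.00 → 1.25% → €1.22
Hoodie €71.76: clothing, under €150.00 → 1.25% → €0.90
Sundress €35.48: clothing, under €150.00 → 1.25% → €0.44
Winter coat €318.30: clothing, €150.00 or more → 8% → €25.46
Total tax = €1.22 + €0.90 + €0.44 + €25.46 = €28.02

€28.02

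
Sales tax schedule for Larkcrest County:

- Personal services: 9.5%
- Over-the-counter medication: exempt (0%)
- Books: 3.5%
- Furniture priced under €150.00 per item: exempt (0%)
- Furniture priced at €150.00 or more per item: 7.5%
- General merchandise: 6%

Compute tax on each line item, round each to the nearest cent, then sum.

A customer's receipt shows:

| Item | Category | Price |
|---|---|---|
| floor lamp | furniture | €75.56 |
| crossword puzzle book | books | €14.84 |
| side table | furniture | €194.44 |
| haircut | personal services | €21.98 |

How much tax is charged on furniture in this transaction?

€14.58

Floor lamp €75.56: furniture, under €150.00 → 0% → €0.00
Side table €194.44: furniture, €150.00 or more → 7.5% → €14.58
Tax on furniture = €0.00 + €14.58 = €14.58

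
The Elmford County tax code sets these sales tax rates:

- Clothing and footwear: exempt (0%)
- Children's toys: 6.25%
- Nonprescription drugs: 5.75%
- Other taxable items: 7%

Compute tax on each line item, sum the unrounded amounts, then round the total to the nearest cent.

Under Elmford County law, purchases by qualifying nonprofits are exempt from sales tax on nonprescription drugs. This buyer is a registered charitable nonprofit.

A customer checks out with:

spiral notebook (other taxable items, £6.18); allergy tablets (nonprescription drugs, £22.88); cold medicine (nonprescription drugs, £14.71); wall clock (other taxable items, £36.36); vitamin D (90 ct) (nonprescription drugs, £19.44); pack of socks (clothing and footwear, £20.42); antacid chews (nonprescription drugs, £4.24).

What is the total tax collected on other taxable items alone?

£2.98

Spiral notebook £6.18: other taxable items → 7% → £0.4326
Wall clock £36.36: other taxable items → 7% → £2.5452
Tax on other taxable items: unrounded sum = £2.9778 → £2.98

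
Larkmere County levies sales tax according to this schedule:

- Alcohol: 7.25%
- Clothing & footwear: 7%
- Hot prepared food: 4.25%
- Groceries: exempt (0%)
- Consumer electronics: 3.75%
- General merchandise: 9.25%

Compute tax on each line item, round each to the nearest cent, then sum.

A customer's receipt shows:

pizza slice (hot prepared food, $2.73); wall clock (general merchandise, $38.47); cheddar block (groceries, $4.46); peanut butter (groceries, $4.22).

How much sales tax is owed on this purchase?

Pizza slice $2.73: hot prepared food → 4.25% → $0.12
Wall clock $38.47: general merchandise → 9.25% → $3.56
Cheddar block $4.46: groceries → 0% → $0.00
Peanut butter $4.22: groceries → 0% → $0.00
Total tax = $0.12 + $3.56 = $3.68

$3.68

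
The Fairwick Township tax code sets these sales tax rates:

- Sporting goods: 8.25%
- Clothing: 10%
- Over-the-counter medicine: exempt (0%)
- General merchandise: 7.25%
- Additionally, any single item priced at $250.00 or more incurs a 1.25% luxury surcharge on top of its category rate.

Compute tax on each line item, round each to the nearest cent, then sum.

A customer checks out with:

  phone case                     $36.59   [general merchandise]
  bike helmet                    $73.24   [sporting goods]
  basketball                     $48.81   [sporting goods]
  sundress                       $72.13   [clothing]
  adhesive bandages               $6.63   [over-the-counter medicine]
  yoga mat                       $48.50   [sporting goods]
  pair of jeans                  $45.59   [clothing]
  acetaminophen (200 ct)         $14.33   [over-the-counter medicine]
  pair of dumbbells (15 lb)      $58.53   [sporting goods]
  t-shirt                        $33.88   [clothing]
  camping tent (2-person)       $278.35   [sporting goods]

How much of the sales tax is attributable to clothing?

$15.16

Sundress $72.13: clothing → 10% → $7.21
Pair of jeans $45.59: clothing → 10% → $4.56
T-shirt $33.88: clothing → 10% → $3.39
Tax on clothing = $7.21 + $4.56 + $3.39 = $15.16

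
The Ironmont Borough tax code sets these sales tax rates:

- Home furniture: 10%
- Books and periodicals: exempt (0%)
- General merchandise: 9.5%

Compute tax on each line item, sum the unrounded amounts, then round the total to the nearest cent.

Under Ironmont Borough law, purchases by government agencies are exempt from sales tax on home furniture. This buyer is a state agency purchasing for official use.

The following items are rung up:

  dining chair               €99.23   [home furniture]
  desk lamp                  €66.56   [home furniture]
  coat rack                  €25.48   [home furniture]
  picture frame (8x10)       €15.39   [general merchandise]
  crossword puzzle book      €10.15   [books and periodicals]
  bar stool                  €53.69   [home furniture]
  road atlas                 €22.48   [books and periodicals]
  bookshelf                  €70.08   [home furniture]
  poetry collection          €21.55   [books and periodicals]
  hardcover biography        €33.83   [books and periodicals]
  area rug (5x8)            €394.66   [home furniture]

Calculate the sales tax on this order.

Dining chair €99.23: home furniture, buyer-exempt → 0% → €0.00
Desk lamp €66.56: home furniture, buyer-exempt → 0% → €0.00
Coat rack €25.48: home furniture, buyer-exempt → 0% → €0.00
Picture frame (8x10) €15.39: general merchandise → 9.5% → €1.46205
Crossword puzzle book €10.15: books and periodicals → 0% → €0.00
Bar stool €53.69: home furniture, buyer-exempt → 0% → €0.00
Road atlas €22.48: books and periodicals → 0% → €0.00
Bookshelf €70.08: home furniture, buyer-exempt → 0% → €0.00
Poetry collection €21.55: books and periodicals → 0% → €0.00
Hardcover biography €33.83: books and periodicals → 0% → €0.00
Area rug (5x8) €394.66: home furniture, buyer-exempt → 0% → €0.00
Unrounded tax sum = €1.46205 → €1.46

€1.46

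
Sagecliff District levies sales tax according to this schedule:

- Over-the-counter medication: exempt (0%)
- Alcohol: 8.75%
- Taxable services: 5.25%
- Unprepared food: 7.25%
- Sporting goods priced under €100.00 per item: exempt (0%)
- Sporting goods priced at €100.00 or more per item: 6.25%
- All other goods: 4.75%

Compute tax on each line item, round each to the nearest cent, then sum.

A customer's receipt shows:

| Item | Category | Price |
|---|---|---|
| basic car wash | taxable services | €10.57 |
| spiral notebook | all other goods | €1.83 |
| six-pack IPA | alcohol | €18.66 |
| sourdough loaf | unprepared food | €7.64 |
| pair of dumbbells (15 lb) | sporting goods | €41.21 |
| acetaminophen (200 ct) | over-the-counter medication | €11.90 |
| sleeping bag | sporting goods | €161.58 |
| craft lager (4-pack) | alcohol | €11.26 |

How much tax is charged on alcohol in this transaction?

Six-pack IPA €18.66: alcohol → 8.75% → €1.63
Craft lager (4-pack) €11.26: alcohol → 8.75% → €0.99
Tax on alcohol = €1.63 + €0.99 = €2.62

€2.62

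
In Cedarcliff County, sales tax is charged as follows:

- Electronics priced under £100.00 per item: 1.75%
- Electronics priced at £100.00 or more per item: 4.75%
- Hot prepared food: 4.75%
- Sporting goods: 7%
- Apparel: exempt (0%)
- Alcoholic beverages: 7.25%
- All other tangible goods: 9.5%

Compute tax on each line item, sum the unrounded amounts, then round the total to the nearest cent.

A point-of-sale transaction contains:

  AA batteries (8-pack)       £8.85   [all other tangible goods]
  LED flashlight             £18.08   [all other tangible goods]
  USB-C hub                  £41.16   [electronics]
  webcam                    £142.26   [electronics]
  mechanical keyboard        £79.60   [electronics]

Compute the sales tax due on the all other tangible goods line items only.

£2.56

AA batteries (8-pack) £8.85: all other tangible goods → 9.5% → £0.84075
LED flashlight £18.08: all other tangible goods → 9.5% → £1.7176
Tax on all other tangible goods: unrounded sum = £2.55835 → £2.56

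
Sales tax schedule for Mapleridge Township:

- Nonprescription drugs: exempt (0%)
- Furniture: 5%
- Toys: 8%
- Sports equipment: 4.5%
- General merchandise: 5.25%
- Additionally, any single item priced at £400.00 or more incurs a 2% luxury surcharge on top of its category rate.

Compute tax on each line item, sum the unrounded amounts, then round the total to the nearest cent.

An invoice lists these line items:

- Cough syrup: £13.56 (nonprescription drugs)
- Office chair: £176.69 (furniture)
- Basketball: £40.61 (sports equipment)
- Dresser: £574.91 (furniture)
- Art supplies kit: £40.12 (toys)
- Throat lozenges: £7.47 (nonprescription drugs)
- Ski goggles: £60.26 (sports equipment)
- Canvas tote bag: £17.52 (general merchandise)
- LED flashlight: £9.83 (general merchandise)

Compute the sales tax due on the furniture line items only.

Office chair £176.69: furniture → 5% → £8.8345
Dresser £574.91: furniture → 5% + 2% surcharge = 7% → £40.2437
Tax on furniture: unrounded sum = £49.0782 → £49.08

£49.08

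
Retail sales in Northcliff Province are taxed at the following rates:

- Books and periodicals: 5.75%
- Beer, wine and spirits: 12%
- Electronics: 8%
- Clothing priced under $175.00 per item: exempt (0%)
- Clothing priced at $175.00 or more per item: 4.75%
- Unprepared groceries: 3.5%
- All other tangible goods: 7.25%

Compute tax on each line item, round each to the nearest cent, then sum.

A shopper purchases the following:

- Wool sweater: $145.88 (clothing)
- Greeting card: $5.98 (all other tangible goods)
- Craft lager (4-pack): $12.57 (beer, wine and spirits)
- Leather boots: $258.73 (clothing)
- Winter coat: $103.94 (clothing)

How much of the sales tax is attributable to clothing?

$12.29

Wool sweater $145.88: clothing, under $175.00 → 0% → $0.00
Leather boots $258.73: clothing, $175.00 or more → 4.75% → $12.29
Winter coat $103.94: clothing, under $175.00 → 0% → $0.00
Tax on clothing = $0.00 + $12.29 + $0.00 = $12.29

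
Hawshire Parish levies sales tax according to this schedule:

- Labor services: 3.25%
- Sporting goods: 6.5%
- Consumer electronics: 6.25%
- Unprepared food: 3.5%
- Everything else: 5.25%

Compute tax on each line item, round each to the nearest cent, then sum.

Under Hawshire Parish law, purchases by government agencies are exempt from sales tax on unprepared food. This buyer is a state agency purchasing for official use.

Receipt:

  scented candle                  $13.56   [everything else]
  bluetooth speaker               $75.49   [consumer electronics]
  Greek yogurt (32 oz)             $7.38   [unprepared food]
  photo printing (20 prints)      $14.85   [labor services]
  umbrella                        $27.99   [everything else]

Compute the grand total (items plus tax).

$146.65

Scented candle $13.56: everything else → 5.25% → $0.71
Bluetooth speaker $75.49: consumer electronics → 6.25% → $4.72
Greek yogurt (32 oz) $7.38: unprepared food, buyer-exempt → 0% → $0.00
Photo printing (20 prints) $14.85: labor services → 3.25% → $0.48
Umbrella $27.99: everything else → 5.25% → $1.47
Subtotal = $139.27; tax = $7.38; total due = $146.65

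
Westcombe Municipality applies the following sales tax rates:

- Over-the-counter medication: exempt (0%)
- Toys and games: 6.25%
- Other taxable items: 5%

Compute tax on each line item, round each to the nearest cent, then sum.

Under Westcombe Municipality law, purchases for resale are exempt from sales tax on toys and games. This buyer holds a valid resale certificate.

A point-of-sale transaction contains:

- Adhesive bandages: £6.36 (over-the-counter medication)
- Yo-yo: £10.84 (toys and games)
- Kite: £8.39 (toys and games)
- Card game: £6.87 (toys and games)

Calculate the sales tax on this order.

£0.00

Adhesive bandages £6.36: over-the-counter medication → 0% → £0.00
Yo-yo £10.84: toys and games, buyer-exempt → 0% → £0.00
Kite £8.39: toys and games, buyer-exempt → 0% → £0.00
Card game £6.87: toys and games, buyer-exempt → 0% → £0.00
Total tax = £0.00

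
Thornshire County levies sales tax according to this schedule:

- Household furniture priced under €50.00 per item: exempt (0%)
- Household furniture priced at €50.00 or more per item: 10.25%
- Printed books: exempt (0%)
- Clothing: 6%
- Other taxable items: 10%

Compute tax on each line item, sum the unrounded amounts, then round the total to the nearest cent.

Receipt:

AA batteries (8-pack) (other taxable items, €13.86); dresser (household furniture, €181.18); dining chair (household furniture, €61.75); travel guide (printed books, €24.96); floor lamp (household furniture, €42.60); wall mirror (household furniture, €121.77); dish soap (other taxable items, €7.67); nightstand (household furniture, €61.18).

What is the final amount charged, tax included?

AA batteries (8-pack) €13.86: other taxable items → 10% → €1.386
Dresser €181.18: household furniture, €50.00 or more → 10.25% → €18.57095
Dining chair €61.75: household furniture, €50.00 or more → 10.25% → €6.329375
Travel guide €24.96: printed books → 0% → €0.00
Floor lamp €42.60: household furniture, under €50.00 → 0% → €0.00
Wall mirror €121.77: household furniture, €50.00 or more → 10.25% → €12.481425
Dish soap €7.67: other taxable items → 10% → €0.767
Nightstand €61.18: household furniture, €50.00 or more → 10.25% → €6.27095
Subtotal = €514.97; unrounded tax = €45.8057 → €45.81; total due = €560.78

€560.78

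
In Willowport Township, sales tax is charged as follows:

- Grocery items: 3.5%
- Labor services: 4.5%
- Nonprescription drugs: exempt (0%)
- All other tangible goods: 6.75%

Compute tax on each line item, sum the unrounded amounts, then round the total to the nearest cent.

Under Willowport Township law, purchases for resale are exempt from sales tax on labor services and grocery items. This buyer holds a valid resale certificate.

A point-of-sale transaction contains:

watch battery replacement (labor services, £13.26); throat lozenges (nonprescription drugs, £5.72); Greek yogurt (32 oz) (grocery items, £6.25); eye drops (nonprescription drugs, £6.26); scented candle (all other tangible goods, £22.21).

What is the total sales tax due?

Watch battery replacement £13.26: labor services, buyer-exempt → 0% → £0.00
Throat lozenges £5.72: nonprescription drugs → 0% → £0.00
Greek yogurt (32 oz) £6.25: grocery items, buyer-exempt → 0% → £0.00
Eye drops £6.26: nonprescription drugs → 0% → £0.00
Scented candle £22.21: all other tangible goods → 6.75% → £1.499175
Unrounded tax sum = £1.499175 → £1.50

£1.50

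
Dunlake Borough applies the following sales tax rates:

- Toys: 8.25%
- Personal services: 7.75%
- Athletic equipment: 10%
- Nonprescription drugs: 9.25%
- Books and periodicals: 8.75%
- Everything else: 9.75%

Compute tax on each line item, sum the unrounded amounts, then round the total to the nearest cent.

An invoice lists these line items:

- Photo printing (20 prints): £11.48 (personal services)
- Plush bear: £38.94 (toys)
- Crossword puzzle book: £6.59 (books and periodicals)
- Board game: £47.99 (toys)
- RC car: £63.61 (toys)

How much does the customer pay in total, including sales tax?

£182.50

Photo printing (20 prints) £11.48: personal services → 7.75% → £0.8897
Plush bear £38.94: toys → 8.25% → £3.21255
Crossword puzzle book £6.59: books and periodicals → 8.75% → £0.576625
Board game £47.99: toys → 8.25% → £3.959175
RC car £63.61: toys → 8.25% → £5.247825
Subtotal = £168.61; unrounded tax = £13.885875 → £13.89; total due = £182.50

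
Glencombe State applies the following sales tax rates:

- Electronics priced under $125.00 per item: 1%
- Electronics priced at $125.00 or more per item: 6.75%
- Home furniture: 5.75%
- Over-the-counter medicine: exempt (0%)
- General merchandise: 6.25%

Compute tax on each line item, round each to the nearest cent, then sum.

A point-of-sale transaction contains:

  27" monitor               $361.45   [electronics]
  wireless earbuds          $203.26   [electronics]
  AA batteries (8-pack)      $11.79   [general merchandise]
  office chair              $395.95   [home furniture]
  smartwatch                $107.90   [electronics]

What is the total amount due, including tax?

$1143.06

27" monitor $361.45: electronics, $125.00 or more → 6.75% → $24.40
Wireless earbuds $203.26: electronics, $125.00 or more → 6.75% → $13.72
AA batteries (8-pack) $11.79: general merchandise → 6.25% → $0.74
Office chair $395.95: home furniture → 5.75% → $22.77
Smartwatch $107.90: electronics, under $125.00 → 1% → $1.08
Subtotal = $1080.35; tax = $62.71; total due = $1143.06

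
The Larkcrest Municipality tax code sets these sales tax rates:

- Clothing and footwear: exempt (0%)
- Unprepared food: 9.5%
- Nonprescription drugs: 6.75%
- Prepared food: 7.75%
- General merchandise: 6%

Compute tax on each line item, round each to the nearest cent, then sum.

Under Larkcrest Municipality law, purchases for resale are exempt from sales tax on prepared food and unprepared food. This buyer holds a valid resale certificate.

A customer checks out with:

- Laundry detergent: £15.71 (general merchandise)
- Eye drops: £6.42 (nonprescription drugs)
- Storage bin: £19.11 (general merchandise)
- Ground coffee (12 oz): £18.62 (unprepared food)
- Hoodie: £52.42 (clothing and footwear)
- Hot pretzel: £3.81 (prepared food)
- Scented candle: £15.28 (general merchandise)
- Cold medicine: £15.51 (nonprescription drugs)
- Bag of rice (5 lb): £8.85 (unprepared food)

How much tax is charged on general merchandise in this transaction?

Laundry detergent £15.71: general merchandise → 6% → £0.94
Storage bin £19.11: general merchandise → 6% → £1.15
Scented candle £15.28: general merchandise → 6% → £0.92
Tax on general merchandise = £0.94 + £1.15 + £0.92 = £3.01

£3.01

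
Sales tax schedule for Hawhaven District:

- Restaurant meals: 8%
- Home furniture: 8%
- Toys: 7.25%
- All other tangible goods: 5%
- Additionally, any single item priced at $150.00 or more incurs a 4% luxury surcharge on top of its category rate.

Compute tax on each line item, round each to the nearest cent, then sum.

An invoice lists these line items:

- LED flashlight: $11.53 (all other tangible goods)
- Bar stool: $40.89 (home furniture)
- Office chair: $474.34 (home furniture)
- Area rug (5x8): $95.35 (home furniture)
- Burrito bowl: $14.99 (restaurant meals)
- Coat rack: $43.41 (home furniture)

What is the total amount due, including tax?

LED flashlight $11.53: all other tangible goods → 5% → $0.58
Bar stool $40.89: home furniture → 8% → $3.27
Office chair $474.34: home furniture → 8% + 4% surcharge = 12% → $56.92
Area rug (5x8) $95.35: home furniture → 8% → $7.63
Burrito bowl $14.99: restaurant meals → 8% → $1.20
Coat rack $43.41: home furniture → 8% → $3.47
Subtotal = $680.51; tax = $73.07; total due = $753.58

$753.58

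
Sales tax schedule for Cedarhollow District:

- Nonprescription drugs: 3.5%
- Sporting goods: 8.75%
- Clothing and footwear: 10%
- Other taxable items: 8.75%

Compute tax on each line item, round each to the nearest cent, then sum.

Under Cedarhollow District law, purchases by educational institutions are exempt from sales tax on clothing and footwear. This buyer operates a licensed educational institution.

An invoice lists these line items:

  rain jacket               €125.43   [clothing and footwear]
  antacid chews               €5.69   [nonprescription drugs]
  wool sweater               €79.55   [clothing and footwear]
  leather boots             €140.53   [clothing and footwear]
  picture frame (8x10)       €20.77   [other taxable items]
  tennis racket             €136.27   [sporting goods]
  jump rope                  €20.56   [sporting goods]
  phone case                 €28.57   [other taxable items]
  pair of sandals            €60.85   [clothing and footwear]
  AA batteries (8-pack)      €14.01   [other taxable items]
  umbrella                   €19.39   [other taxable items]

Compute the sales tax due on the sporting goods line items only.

Tennis racket €136.27: sporting goods → 8.75% → €11.92
Jump rope €20.56: sporting goods → 8.75% → €1.80
Tax on sporting goods = €11.92 + €1.80 = €13.72

€13.72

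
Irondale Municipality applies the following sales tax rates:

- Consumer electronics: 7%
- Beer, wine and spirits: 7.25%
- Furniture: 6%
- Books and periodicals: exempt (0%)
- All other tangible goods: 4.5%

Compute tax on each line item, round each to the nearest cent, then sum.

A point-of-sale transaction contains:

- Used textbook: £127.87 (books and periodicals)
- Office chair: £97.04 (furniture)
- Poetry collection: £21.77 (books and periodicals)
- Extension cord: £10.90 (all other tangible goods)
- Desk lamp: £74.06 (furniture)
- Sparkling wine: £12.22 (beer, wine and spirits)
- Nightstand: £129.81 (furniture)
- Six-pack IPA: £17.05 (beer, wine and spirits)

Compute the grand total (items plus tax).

Used textbook £127.87: books and periodicals → 0% → £0.00
Office chair £97.04: furniture → 6% → £5.82
Poetry collection £21.77: books and periodicals → 0% → £0.00
Extension cord £10.90: all other tangible goods → 4.5% → £0.49
Desk lamp £74.06: furniture → 6% → £4.44
Sparkling wine £12.22: beer, wine and spirits → 7.25% → £0.89
Nightstand £129.81: furniture → 6% → £7.79
Six-pack IPA £17.05: beer, wine and spirits → 7.25% → £1.24
Subtotal = £490.72; tax = £20.67; total due = £511.39

£511.39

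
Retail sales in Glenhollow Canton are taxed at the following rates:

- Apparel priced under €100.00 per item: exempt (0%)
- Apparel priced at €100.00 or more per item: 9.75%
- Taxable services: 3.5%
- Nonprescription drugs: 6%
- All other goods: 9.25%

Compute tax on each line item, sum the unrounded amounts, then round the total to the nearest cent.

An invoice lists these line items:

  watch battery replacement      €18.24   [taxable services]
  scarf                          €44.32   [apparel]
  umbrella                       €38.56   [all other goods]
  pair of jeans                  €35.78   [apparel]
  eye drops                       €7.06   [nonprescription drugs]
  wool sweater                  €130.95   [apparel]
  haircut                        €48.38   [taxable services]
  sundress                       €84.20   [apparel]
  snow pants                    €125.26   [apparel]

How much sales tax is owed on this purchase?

Watch battery replacement €18.24: taxable services → 3.5% → €0.6384
Scarf €44.32: apparel, under €100.00 → 0% → €0.00
Umbrella €38.56: all other goods → 9.25% → €3.5668
Pair of jeans €35.78: apparel, under €100.00 → 0% → €0.00
Eye drops €7.06: nonprescription drugs → 6% → €0.4236
Wool sweater €130.95: apparel, €100.00 or more → 9.75% → €12.767625
Haircut €48.38: taxable services → 3.5% → €1.6933
Sundress €84.20: apparel, under €100.00 → 0% → €0.00
Snow pants €125.26: apparel, €100.00 or more → 9.75% → €12.21285
Unrounded tax sum = €31.302575 → €31.30

€31.30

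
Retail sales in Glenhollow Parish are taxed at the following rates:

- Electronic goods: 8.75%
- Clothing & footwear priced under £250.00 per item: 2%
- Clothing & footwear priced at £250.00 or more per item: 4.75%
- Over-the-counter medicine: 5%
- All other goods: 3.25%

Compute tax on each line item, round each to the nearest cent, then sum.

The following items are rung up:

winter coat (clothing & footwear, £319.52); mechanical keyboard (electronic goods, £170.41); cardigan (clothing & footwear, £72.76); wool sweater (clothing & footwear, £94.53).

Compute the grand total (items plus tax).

£690.66

Winter coat £319.52: clothing & footwear, £250.00 or more → 4.75% → £15.18
Mechanical keyboard £170.41: electronic goods → 8.75% → £14.91
Cardigan £72.76: clothing & footwear, under £250.00 → 2% → £1.46
Wool sweater £94.53: clothing & footwear, under £250.00 → 2% → £1.89
Subtotal = £657.22; tax = £33.44; total due = £690.66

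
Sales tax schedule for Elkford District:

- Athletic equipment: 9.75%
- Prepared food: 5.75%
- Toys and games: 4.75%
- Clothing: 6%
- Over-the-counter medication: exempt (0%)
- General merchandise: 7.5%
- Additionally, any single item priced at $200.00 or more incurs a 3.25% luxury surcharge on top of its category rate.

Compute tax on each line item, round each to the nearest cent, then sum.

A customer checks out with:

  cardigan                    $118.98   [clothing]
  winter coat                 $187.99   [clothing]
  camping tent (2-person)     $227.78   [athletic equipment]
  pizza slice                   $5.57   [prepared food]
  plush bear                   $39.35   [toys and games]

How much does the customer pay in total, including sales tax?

Cardigan $118.98: clothing → 6% → $7.14
Winter coat $187.99: clothing → 6% → $11.28
Camping tent (2-person) $227.78: athletic equipment → 9.75% + 3.25% surcharge = 13% → $29.61
Pizza slice $5.57: prepared food → 5.75% → $0.32
Plush bear $39.35: toys and games → 4.75% → $1.87
Subtotal = $579.67; tax = $50.22; total due = $629.89

$629.89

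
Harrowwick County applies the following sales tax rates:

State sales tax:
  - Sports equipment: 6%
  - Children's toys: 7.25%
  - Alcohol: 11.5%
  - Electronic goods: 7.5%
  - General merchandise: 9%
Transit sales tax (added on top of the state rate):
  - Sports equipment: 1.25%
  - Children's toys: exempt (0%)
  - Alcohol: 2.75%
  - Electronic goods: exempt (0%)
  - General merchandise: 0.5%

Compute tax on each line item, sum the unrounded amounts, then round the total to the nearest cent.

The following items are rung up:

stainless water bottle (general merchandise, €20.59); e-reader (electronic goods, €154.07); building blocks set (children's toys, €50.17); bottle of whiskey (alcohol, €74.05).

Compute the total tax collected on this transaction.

€27.70

Stainless water bottle €20.59: general merchandise → 9% + 0.5% transit = 9.5% → €1.95605
E-reader €154.07: electronic goods → 7.5% + 0% transit = 7.5% → €11.55525
Building blocks set €50.17: children's toys → 7.25% + 0% transit = 7.25% → €3.637325
Bottle of whiskey €74.05: alcohol → 11.5% + 2.75% transit = 14.25% → €10.552125
Unrounded tax sum = €27.70075 → €27.70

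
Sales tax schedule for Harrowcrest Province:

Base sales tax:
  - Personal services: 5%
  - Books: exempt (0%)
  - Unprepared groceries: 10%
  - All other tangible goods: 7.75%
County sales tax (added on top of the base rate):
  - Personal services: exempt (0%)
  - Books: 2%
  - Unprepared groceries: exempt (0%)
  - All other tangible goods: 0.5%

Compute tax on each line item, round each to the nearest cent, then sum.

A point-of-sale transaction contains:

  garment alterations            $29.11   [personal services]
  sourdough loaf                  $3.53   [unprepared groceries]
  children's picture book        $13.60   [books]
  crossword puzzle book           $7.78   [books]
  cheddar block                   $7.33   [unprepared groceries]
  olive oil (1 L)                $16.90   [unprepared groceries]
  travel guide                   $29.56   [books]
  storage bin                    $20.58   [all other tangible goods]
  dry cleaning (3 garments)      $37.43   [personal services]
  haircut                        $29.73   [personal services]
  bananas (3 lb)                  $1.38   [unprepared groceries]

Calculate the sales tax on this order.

$10.45

Garment alterations $29.11: personal services → 5% + 0% county = 5% → $1.46
Sourdough loaf $3.53: unprepared groceries → 10% + 0% county = 10% → $0.35
Children's picture book $13.60: books → 0% + 2% county = 2% → $0.27
Crossword puzzle book $7.78: books → 0% + 2% county = 2% → $0.16
Cheddar block $7.33: unprepared groceries → 10% + 0% county = 10% → $0.73
Olive oil (1 L) $16.90: unprepared groceries → 10% + 0% county = 10% → $1.69
Travel guide $29.56: books → 0% + 2% county = 2% → $0.59
Storage bin $20.58: all other tangible goods → 7.75% + 0.5% county = 8.25% → $1.70
Dry cleaning (3 garments) $37.43: personal services → 5% + 0% county = 5% → $1.87
Haircut $29.73: personal services → 5% + 0% county = 5% → $1.49
Bananas (3 lb) $1.38: unprepared groceries → 10% + 0% county = 10% → $0.14
Total tax = $1.46 + $0.35 + $0.27 + $0.16 + $0.73 + $1.69 + $0.59 + $1.70 + $1.87 + $1.49 + $0.14 = $10.45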